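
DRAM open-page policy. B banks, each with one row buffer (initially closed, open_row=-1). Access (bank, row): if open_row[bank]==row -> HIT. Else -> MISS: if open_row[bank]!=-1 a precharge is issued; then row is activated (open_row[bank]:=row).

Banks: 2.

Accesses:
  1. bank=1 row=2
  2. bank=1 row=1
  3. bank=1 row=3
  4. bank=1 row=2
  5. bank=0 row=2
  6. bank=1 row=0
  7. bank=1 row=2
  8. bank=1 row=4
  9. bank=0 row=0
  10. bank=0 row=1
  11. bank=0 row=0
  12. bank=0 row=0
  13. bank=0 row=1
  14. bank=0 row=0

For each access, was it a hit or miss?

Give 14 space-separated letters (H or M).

Answer: M M M M M M M M M M M H M M

Derivation:
Acc 1: bank1 row2 -> MISS (open row2); precharges=0
Acc 2: bank1 row1 -> MISS (open row1); precharges=1
Acc 3: bank1 row3 -> MISS (open row3); precharges=2
Acc 4: bank1 row2 -> MISS (open row2); precharges=3
Acc 5: bank0 row2 -> MISS (open row2); precharges=3
Acc 6: bank1 row0 -> MISS (open row0); precharges=4
Acc 7: bank1 row2 -> MISS (open row2); precharges=5
Acc 8: bank1 row4 -> MISS (open row4); precharges=6
Acc 9: bank0 row0 -> MISS (open row0); precharges=7
Acc 10: bank0 row1 -> MISS (open row1); precharges=8
Acc 11: bank0 row0 -> MISS (open row0); precharges=9
Acc 12: bank0 row0 -> HIT
Acc 13: bank0 row1 -> MISS (open row1); precharges=10
Acc 14: bank0 row0 -> MISS (open row0); precharges=11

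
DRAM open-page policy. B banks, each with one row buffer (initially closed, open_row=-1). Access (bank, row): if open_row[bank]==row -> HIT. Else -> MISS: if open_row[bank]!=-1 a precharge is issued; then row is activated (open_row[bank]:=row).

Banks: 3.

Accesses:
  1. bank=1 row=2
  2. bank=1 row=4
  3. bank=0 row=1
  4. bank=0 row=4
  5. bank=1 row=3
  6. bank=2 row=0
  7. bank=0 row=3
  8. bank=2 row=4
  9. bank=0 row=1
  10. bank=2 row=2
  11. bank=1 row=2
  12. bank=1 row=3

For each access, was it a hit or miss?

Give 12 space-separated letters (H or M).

Answer: M M M M M M M M M M M M

Derivation:
Acc 1: bank1 row2 -> MISS (open row2); precharges=0
Acc 2: bank1 row4 -> MISS (open row4); precharges=1
Acc 3: bank0 row1 -> MISS (open row1); precharges=1
Acc 4: bank0 row4 -> MISS (open row4); precharges=2
Acc 5: bank1 row3 -> MISS (open row3); precharges=3
Acc 6: bank2 row0 -> MISS (open row0); precharges=3
Acc 7: bank0 row3 -> MISS (open row3); precharges=4
Acc 8: bank2 row4 -> MISS (open row4); precharges=5
Acc 9: bank0 row1 -> MISS (open row1); precharges=6
Acc 10: bank2 row2 -> MISS (open row2); precharges=7
Acc 11: bank1 row2 -> MISS (open row2); precharges=8
Acc 12: bank1 row3 -> MISS (open row3); precharges=9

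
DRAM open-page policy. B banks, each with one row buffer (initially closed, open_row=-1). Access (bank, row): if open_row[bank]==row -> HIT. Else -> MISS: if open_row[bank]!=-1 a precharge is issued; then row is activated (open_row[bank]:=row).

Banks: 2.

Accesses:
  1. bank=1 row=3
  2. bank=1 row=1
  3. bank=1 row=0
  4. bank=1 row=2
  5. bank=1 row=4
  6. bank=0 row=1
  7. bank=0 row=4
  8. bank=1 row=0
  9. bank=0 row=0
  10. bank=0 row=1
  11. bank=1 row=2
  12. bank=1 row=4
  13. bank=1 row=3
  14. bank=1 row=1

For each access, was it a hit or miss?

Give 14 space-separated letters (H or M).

Answer: M M M M M M M M M M M M M M

Derivation:
Acc 1: bank1 row3 -> MISS (open row3); precharges=0
Acc 2: bank1 row1 -> MISS (open row1); precharges=1
Acc 3: bank1 row0 -> MISS (open row0); precharges=2
Acc 4: bank1 row2 -> MISS (open row2); precharges=3
Acc 5: bank1 row4 -> MISS (open row4); precharges=4
Acc 6: bank0 row1 -> MISS (open row1); precharges=4
Acc 7: bank0 row4 -> MISS (open row4); precharges=5
Acc 8: bank1 row0 -> MISS (open row0); precharges=6
Acc 9: bank0 row0 -> MISS (open row0); precharges=7
Acc 10: bank0 row1 -> MISS (open row1); precharges=8
Acc 11: bank1 row2 -> MISS (open row2); precharges=9
Acc 12: bank1 row4 -> MISS (open row4); precharges=10
Acc 13: bank1 row3 -> MISS (open row3); precharges=11
Acc 14: bank1 row1 -> MISS (open row1); precharges=12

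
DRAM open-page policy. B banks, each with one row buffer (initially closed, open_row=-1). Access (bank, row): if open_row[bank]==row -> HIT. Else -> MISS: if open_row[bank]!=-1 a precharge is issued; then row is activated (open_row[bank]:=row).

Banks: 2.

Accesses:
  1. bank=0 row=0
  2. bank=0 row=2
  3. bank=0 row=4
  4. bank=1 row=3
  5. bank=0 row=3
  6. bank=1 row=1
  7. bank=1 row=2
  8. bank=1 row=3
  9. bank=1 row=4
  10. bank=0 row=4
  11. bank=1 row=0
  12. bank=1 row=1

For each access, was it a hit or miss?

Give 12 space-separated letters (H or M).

Acc 1: bank0 row0 -> MISS (open row0); precharges=0
Acc 2: bank0 row2 -> MISS (open row2); precharges=1
Acc 3: bank0 row4 -> MISS (open row4); precharges=2
Acc 4: bank1 row3 -> MISS (open row3); precharges=2
Acc 5: bank0 row3 -> MISS (open row3); precharges=3
Acc 6: bank1 row1 -> MISS (open row1); precharges=4
Acc 7: bank1 row2 -> MISS (open row2); precharges=5
Acc 8: bank1 row3 -> MISS (open row3); precharges=6
Acc 9: bank1 row4 -> MISS (open row4); precharges=7
Acc 10: bank0 row4 -> MISS (open row4); precharges=8
Acc 11: bank1 row0 -> MISS (open row0); precharges=9
Acc 12: bank1 row1 -> MISS (open row1); precharges=10

Answer: M M M M M M M M M M M M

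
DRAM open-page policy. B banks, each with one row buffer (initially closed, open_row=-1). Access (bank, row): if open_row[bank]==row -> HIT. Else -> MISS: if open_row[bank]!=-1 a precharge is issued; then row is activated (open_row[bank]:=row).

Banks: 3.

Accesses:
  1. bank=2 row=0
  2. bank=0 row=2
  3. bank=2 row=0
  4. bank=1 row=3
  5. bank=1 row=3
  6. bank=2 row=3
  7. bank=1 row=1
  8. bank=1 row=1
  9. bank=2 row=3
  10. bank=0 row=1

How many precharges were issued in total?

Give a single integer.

Answer: 3

Derivation:
Acc 1: bank2 row0 -> MISS (open row0); precharges=0
Acc 2: bank0 row2 -> MISS (open row2); precharges=0
Acc 3: bank2 row0 -> HIT
Acc 4: bank1 row3 -> MISS (open row3); precharges=0
Acc 5: bank1 row3 -> HIT
Acc 6: bank2 row3 -> MISS (open row3); precharges=1
Acc 7: bank1 row1 -> MISS (open row1); precharges=2
Acc 8: bank1 row1 -> HIT
Acc 9: bank2 row3 -> HIT
Acc 10: bank0 row1 -> MISS (open row1); precharges=3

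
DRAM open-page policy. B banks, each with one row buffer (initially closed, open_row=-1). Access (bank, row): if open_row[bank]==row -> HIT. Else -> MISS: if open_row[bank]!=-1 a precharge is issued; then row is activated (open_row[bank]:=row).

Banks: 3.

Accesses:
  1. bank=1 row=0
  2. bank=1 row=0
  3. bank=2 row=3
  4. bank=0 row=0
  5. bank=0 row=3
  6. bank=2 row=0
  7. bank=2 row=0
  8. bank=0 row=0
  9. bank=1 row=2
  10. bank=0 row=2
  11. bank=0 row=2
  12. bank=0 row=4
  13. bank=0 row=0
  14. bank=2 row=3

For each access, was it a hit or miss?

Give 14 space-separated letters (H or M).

Acc 1: bank1 row0 -> MISS (open row0); precharges=0
Acc 2: bank1 row0 -> HIT
Acc 3: bank2 row3 -> MISS (open row3); precharges=0
Acc 4: bank0 row0 -> MISS (open row0); precharges=0
Acc 5: bank0 row3 -> MISS (open row3); precharges=1
Acc 6: bank2 row0 -> MISS (open row0); precharges=2
Acc 7: bank2 row0 -> HIT
Acc 8: bank0 row0 -> MISS (open row0); precharges=3
Acc 9: bank1 row2 -> MISS (open row2); precharges=4
Acc 10: bank0 row2 -> MISS (open row2); precharges=5
Acc 11: bank0 row2 -> HIT
Acc 12: bank0 row4 -> MISS (open row4); precharges=6
Acc 13: bank0 row0 -> MISS (open row0); precharges=7
Acc 14: bank2 row3 -> MISS (open row3); precharges=8

Answer: M H M M M M H M M M H M M M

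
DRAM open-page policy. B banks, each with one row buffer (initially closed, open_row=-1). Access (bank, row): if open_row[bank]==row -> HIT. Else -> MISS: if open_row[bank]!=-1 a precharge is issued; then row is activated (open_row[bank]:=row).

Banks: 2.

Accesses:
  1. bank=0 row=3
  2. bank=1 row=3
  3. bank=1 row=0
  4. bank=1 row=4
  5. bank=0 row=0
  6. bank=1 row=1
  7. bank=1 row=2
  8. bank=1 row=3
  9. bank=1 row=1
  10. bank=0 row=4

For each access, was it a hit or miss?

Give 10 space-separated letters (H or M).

Acc 1: bank0 row3 -> MISS (open row3); precharges=0
Acc 2: bank1 row3 -> MISS (open row3); precharges=0
Acc 3: bank1 row0 -> MISS (open row0); precharges=1
Acc 4: bank1 row4 -> MISS (open row4); precharges=2
Acc 5: bank0 row0 -> MISS (open row0); precharges=3
Acc 6: bank1 row1 -> MISS (open row1); precharges=4
Acc 7: bank1 row2 -> MISS (open row2); precharges=5
Acc 8: bank1 row3 -> MISS (open row3); precharges=6
Acc 9: bank1 row1 -> MISS (open row1); precharges=7
Acc 10: bank0 row4 -> MISS (open row4); precharges=8

Answer: M M M M M M M M M M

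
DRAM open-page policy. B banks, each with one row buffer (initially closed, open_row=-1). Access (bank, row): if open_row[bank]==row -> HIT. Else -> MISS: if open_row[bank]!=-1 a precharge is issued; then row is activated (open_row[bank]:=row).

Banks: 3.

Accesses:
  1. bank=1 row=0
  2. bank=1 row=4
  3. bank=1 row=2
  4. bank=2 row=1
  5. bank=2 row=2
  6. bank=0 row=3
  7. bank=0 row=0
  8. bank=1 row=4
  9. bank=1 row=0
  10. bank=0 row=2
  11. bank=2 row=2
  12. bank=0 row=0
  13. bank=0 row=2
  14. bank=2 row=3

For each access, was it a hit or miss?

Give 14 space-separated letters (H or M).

Acc 1: bank1 row0 -> MISS (open row0); precharges=0
Acc 2: bank1 row4 -> MISS (open row4); precharges=1
Acc 3: bank1 row2 -> MISS (open row2); precharges=2
Acc 4: bank2 row1 -> MISS (open row1); precharges=2
Acc 5: bank2 row2 -> MISS (open row2); precharges=3
Acc 6: bank0 row3 -> MISS (open row3); precharges=3
Acc 7: bank0 row0 -> MISS (open row0); precharges=4
Acc 8: bank1 row4 -> MISS (open row4); precharges=5
Acc 9: bank1 row0 -> MISS (open row0); precharges=6
Acc 10: bank0 row2 -> MISS (open row2); precharges=7
Acc 11: bank2 row2 -> HIT
Acc 12: bank0 row0 -> MISS (open row0); precharges=8
Acc 13: bank0 row2 -> MISS (open row2); precharges=9
Acc 14: bank2 row3 -> MISS (open row3); precharges=10

Answer: M M M M M M M M M M H M M M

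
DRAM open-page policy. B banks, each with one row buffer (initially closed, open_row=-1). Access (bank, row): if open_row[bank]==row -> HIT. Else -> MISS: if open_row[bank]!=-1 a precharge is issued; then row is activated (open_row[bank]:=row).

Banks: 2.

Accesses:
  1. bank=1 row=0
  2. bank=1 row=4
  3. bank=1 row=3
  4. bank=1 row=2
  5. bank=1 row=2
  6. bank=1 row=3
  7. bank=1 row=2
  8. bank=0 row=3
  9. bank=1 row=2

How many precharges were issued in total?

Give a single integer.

Answer: 5

Derivation:
Acc 1: bank1 row0 -> MISS (open row0); precharges=0
Acc 2: bank1 row4 -> MISS (open row4); precharges=1
Acc 3: bank1 row3 -> MISS (open row3); precharges=2
Acc 4: bank1 row2 -> MISS (open row2); precharges=3
Acc 5: bank1 row2 -> HIT
Acc 6: bank1 row3 -> MISS (open row3); precharges=4
Acc 7: bank1 row2 -> MISS (open row2); precharges=5
Acc 8: bank0 row3 -> MISS (open row3); precharges=5
Acc 9: bank1 row2 -> HIT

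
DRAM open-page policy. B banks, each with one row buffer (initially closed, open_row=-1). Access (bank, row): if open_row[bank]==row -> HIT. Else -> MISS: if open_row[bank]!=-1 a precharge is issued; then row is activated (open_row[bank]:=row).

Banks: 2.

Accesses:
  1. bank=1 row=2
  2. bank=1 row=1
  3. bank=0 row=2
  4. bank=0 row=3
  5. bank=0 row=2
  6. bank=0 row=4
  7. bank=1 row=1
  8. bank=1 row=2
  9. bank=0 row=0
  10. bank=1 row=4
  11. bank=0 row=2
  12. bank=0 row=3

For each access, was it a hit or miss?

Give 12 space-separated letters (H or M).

Answer: M M M M M M H M M M M M

Derivation:
Acc 1: bank1 row2 -> MISS (open row2); precharges=0
Acc 2: bank1 row1 -> MISS (open row1); precharges=1
Acc 3: bank0 row2 -> MISS (open row2); precharges=1
Acc 4: bank0 row3 -> MISS (open row3); precharges=2
Acc 5: bank0 row2 -> MISS (open row2); precharges=3
Acc 6: bank0 row4 -> MISS (open row4); precharges=4
Acc 7: bank1 row1 -> HIT
Acc 8: bank1 row2 -> MISS (open row2); precharges=5
Acc 9: bank0 row0 -> MISS (open row0); precharges=6
Acc 10: bank1 row4 -> MISS (open row4); precharges=7
Acc 11: bank0 row2 -> MISS (open row2); precharges=8
Acc 12: bank0 row3 -> MISS (open row3); precharges=9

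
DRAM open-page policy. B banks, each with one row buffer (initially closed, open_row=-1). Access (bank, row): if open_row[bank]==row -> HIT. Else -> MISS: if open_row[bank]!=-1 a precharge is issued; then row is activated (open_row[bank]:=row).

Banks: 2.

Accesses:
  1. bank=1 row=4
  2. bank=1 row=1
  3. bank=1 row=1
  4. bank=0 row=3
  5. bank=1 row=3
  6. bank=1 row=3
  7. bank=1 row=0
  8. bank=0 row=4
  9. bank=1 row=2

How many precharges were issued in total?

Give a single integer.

Acc 1: bank1 row4 -> MISS (open row4); precharges=0
Acc 2: bank1 row1 -> MISS (open row1); precharges=1
Acc 3: bank1 row1 -> HIT
Acc 4: bank0 row3 -> MISS (open row3); precharges=1
Acc 5: bank1 row3 -> MISS (open row3); precharges=2
Acc 6: bank1 row3 -> HIT
Acc 7: bank1 row0 -> MISS (open row0); precharges=3
Acc 8: bank0 row4 -> MISS (open row4); precharges=4
Acc 9: bank1 row2 -> MISS (open row2); precharges=5

Answer: 5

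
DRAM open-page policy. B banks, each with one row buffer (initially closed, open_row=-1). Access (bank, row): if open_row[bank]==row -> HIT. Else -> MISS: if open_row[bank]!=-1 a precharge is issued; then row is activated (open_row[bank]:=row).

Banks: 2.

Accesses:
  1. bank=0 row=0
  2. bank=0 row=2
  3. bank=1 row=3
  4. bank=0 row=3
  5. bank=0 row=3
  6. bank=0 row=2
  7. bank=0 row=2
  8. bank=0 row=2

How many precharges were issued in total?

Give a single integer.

Acc 1: bank0 row0 -> MISS (open row0); precharges=0
Acc 2: bank0 row2 -> MISS (open row2); precharges=1
Acc 3: bank1 row3 -> MISS (open row3); precharges=1
Acc 4: bank0 row3 -> MISS (open row3); precharges=2
Acc 5: bank0 row3 -> HIT
Acc 6: bank0 row2 -> MISS (open row2); precharges=3
Acc 7: bank0 row2 -> HIT
Acc 8: bank0 row2 -> HIT

Answer: 3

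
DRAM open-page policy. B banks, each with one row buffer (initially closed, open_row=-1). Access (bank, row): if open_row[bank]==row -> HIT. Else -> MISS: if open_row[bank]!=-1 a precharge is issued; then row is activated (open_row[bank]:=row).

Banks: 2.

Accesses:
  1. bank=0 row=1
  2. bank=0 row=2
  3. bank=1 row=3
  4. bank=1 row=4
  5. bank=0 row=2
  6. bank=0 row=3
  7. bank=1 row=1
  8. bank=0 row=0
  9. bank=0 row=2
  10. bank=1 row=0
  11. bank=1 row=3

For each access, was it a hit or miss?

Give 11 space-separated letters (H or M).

Answer: M M M M H M M M M M M

Derivation:
Acc 1: bank0 row1 -> MISS (open row1); precharges=0
Acc 2: bank0 row2 -> MISS (open row2); precharges=1
Acc 3: bank1 row3 -> MISS (open row3); precharges=1
Acc 4: bank1 row4 -> MISS (open row4); precharges=2
Acc 5: bank0 row2 -> HIT
Acc 6: bank0 row3 -> MISS (open row3); precharges=3
Acc 7: bank1 row1 -> MISS (open row1); precharges=4
Acc 8: bank0 row0 -> MISS (open row0); precharges=5
Acc 9: bank0 row2 -> MISS (open row2); precharges=6
Acc 10: bank1 row0 -> MISS (open row0); precharges=7
Acc 11: bank1 row3 -> MISS (open row3); precharges=8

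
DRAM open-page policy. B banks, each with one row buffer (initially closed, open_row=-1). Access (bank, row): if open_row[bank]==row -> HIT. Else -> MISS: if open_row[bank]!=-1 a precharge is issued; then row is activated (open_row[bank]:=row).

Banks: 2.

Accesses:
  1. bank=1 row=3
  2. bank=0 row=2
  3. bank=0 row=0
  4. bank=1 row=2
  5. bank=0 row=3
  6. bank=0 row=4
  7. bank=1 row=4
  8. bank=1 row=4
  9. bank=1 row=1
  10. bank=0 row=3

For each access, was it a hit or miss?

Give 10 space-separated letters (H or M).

Answer: M M M M M M M H M M

Derivation:
Acc 1: bank1 row3 -> MISS (open row3); precharges=0
Acc 2: bank0 row2 -> MISS (open row2); precharges=0
Acc 3: bank0 row0 -> MISS (open row0); precharges=1
Acc 4: bank1 row2 -> MISS (open row2); precharges=2
Acc 5: bank0 row3 -> MISS (open row3); precharges=3
Acc 6: bank0 row4 -> MISS (open row4); precharges=4
Acc 7: bank1 row4 -> MISS (open row4); precharges=5
Acc 8: bank1 row4 -> HIT
Acc 9: bank1 row1 -> MISS (open row1); precharges=6
Acc 10: bank0 row3 -> MISS (open row3); precharges=7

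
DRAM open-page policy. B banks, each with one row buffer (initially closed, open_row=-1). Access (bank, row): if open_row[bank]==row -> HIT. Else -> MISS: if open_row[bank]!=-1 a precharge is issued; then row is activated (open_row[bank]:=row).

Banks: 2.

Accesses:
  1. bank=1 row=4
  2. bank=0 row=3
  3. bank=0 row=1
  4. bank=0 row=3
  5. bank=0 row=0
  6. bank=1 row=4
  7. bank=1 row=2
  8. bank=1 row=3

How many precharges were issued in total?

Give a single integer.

Answer: 5

Derivation:
Acc 1: bank1 row4 -> MISS (open row4); precharges=0
Acc 2: bank0 row3 -> MISS (open row3); precharges=0
Acc 3: bank0 row1 -> MISS (open row1); precharges=1
Acc 4: bank0 row3 -> MISS (open row3); precharges=2
Acc 5: bank0 row0 -> MISS (open row0); precharges=3
Acc 6: bank1 row4 -> HIT
Acc 7: bank1 row2 -> MISS (open row2); precharges=4
Acc 8: bank1 row3 -> MISS (open row3); precharges=5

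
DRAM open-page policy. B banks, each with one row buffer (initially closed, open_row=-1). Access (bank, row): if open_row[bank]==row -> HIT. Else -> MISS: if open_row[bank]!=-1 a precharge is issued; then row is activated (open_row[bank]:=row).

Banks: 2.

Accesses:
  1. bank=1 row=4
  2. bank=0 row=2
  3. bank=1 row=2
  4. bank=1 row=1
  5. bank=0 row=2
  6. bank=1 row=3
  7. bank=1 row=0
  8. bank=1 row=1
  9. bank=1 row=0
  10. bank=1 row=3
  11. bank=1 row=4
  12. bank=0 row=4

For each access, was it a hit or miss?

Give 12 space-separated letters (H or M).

Answer: M M M M H M M M M M M M

Derivation:
Acc 1: bank1 row4 -> MISS (open row4); precharges=0
Acc 2: bank0 row2 -> MISS (open row2); precharges=0
Acc 3: bank1 row2 -> MISS (open row2); precharges=1
Acc 4: bank1 row1 -> MISS (open row1); precharges=2
Acc 5: bank0 row2 -> HIT
Acc 6: bank1 row3 -> MISS (open row3); precharges=3
Acc 7: bank1 row0 -> MISS (open row0); precharges=4
Acc 8: bank1 row1 -> MISS (open row1); precharges=5
Acc 9: bank1 row0 -> MISS (open row0); precharges=6
Acc 10: bank1 row3 -> MISS (open row3); precharges=7
Acc 11: bank1 row4 -> MISS (open row4); precharges=8
Acc 12: bank0 row4 -> MISS (open row4); precharges=9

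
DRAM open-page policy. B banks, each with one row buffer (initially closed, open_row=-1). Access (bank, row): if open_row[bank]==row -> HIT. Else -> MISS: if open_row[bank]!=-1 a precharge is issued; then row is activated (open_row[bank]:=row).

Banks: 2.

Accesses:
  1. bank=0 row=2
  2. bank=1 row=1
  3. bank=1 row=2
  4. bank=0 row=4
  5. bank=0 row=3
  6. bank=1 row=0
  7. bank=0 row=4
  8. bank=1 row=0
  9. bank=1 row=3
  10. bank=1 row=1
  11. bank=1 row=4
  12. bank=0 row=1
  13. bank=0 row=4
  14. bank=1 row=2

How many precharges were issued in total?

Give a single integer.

Answer: 11

Derivation:
Acc 1: bank0 row2 -> MISS (open row2); precharges=0
Acc 2: bank1 row1 -> MISS (open row1); precharges=0
Acc 3: bank1 row2 -> MISS (open row2); precharges=1
Acc 4: bank0 row4 -> MISS (open row4); precharges=2
Acc 5: bank0 row3 -> MISS (open row3); precharges=3
Acc 6: bank1 row0 -> MISS (open row0); precharges=4
Acc 7: bank0 row4 -> MISS (open row4); precharges=5
Acc 8: bank1 row0 -> HIT
Acc 9: bank1 row3 -> MISS (open row3); precharges=6
Acc 10: bank1 row1 -> MISS (open row1); precharges=7
Acc 11: bank1 row4 -> MISS (open row4); precharges=8
Acc 12: bank0 row1 -> MISS (open row1); precharges=9
Acc 13: bank0 row4 -> MISS (open row4); precharges=10
Acc 14: bank1 row2 -> MISS (open row2); precharges=11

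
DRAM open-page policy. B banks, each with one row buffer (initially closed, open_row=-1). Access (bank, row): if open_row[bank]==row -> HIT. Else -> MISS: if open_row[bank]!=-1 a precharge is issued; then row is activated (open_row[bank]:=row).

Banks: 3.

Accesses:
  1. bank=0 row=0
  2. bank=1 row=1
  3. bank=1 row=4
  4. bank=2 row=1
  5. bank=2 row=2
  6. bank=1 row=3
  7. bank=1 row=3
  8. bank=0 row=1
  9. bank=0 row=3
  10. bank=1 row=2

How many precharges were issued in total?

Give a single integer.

Acc 1: bank0 row0 -> MISS (open row0); precharges=0
Acc 2: bank1 row1 -> MISS (open row1); precharges=0
Acc 3: bank1 row4 -> MISS (open row4); precharges=1
Acc 4: bank2 row1 -> MISS (open row1); precharges=1
Acc 5: bank2 row2 -> MISS (open row2); precharges=2
Acc 6: bank1 row3 -> MISS (open row3); precharges=3
Acc 7: bank1 row3 -> HIT
Acc 8: bank0 row1 -> MISS (open row1); precharges=4
Acc 9: bank0 row3 -> MISS (open row3); precharges=5
Acc 10: bank1 row2 -> MISS (open row2); precharges=6

Answer: 6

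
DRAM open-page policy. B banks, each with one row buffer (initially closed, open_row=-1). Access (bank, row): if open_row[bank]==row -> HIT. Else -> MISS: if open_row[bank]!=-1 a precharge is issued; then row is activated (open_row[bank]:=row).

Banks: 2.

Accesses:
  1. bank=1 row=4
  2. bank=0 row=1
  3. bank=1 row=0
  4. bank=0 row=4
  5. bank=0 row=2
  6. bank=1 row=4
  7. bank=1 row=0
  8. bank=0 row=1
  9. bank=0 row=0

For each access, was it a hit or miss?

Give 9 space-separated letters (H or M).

Acc 1: bank1 row4 -> MISS (open row4); precharges=0
Acc 2: bank0 row1 -> MISS (open row1); precharges=0
Acc 3: bank1 row0 -> MISS (open row0); precharges=1
Acc 4: bank0 row4 -> MISS (open row4); precharges=2
Acc 5: bank0 row2 -> MISS (open row2); precharges=3
Acc 6: bank1 row4 -> MISS (open row4); precharges=4
Acc 7: bank1 row0 -> MISS (open row0); precharges=5
Acc 8: bank0 row1 -> MISS (open row1); precharges=6
Acc 9: bank0 row0 -> MISS (open row0); precharges=7

Answer: M M M M M M M M M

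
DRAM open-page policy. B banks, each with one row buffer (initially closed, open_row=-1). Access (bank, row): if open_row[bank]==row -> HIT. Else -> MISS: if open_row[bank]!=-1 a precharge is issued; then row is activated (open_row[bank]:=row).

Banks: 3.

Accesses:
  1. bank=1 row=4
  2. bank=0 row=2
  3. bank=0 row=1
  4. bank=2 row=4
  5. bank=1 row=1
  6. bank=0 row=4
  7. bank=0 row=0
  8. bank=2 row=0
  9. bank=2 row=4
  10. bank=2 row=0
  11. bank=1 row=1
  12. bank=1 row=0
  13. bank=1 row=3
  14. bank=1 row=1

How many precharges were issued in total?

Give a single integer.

Acc 1: bank1 row4 -> MISS (open row4); precharges=0
Acc 2: bank0 row2 -> MISS (open row2); precharges=0
Acc 3: bank0 row1 -> MISS (open row1); precharges=1
Acc 4: bank2 row4 -> MISS (open row4); precharges=1
Acc 5: bank1 row1 -> MISS (open row1); precharges=2
Acc 6: bank0 row4 -> MISS (open row4); precharges=3
Acc 7: bank0 row0 -> MISS (open row0); precharges=4
Acc 8: bank2 row0 -> MISS (open row0); precharges=5
Acc 9: bank2 row4 -> MISS (open row4); precharges=6
Acc 10: bank2 row0 -> MISS (open row0); precharges=7
Acc 11: bank1 row1 -> HIT
Acc 12: bank1 row0 -> MISS (open row0); precharges=8
Acc 13: bank1 row3 -> MISS (open row3); precharges=9
Acc 14: bank1 row1 -> MISS (open row1); precharges=10

Answer: 10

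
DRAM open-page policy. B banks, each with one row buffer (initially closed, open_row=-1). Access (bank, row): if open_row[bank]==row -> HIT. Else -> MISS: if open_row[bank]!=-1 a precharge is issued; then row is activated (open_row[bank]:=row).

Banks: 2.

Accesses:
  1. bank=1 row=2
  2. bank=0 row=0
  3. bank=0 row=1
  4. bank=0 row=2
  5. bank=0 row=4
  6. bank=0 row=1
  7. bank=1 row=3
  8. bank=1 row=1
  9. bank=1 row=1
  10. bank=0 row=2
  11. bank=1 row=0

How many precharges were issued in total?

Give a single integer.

Answer: 8

Derivation:
Acc 1: bank1 row2 -> MISS (open row2); precharges=0
Acc 2: bank0 row0 -> MISS (open row0); precharges=0
Acc 3: bank0 row1 -> MISS (open row1); precharges=1
Acc 4: bank0 row2 -> MISS (open row2); precharges=2
Acc 5: bank0 row4 -> MISS (open row4); precharges=3
Acc 6: bank0 row1 -> MISS (open row1); precharges=4
Acc 7: bank1 row3 -> MISS (open row3); precharges=5
Acc 8: bank1 row1 -> MISS (open row1); precharges=6
Acc 9: bank1 row1 -> HIT
Acc 10: bank0 row2 -> MISS (open row2); precharges=7
Acc 11: bank1 row0 -> MISS (open row0); precharges=8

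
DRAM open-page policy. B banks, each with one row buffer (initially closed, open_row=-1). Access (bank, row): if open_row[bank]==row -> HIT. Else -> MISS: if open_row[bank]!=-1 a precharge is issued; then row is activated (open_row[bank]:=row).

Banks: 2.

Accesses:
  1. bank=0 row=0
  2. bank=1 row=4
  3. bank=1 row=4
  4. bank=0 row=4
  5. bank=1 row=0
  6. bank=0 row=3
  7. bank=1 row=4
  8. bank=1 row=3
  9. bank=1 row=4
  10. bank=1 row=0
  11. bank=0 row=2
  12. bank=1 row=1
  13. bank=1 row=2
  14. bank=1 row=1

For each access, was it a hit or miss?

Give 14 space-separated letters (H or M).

Acc 1: bank0 row0 -> MISS (open row0); precharges=0
Acc 2: bank1 row4 -> MISS (open row4); precharges=0
Acc 3: bank1 row4 -> HIT
Acc 4: bank0 row4 -> MISS (open row4); precharges=1
Acc 5: bank1 row0 -> MISS (open row0); precharges=2
Acc 6: bank0 row3 -> MISS (open row3); precharges=3
Acc 7: bank1 row4 -> MISS (open row4); precharges=4
Acc 8: bank1 row3 -> MISS (open row3); precharges=5
Acc 9: bank1 row4 -> MISS (open row4); precharges=6
Acc 10: bank1 row0 -> MISS (open row0); precharges=7
Acc 11: bank0 row2 -> MISS (open row2); precharges=8
Acc 12: bank1 row1 -> MISS (open row1); precharges=9
Acc 13: bank1 row2 -> MISS (open row2); precharges=10
Acc 14: bank1 row1 -> MISS (open row1); precharges=11

Answer: M M H M M M M M M M M M M M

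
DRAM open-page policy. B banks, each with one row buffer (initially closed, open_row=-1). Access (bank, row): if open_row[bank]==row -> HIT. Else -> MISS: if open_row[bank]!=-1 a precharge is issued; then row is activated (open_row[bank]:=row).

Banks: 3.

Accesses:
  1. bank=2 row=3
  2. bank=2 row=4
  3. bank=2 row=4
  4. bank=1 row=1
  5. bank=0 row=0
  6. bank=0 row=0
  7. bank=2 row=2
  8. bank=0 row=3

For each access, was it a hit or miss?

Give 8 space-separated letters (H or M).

Answer: M M H M M H M M

Derivation:
Acc 1: bank2 row3 -> MISS (open row3); precharges=0
Acc 2: bank2 row4 -> MISS (open row4); precharges=1
Acc 3: bank2 row4 -> HIT
Acc 4: bank1 row1 -> MISS (open row1); precharges=1
Acc 5: bank0 row0 -> MISS (open row0); precharges=1
Acc 6: bank0 row0 -> HIT
Acc 7: bank2 row2 -> MISS (open row2); precharges=2
Acc 8: bank0 row3 -> MISS (open row3); precharges=3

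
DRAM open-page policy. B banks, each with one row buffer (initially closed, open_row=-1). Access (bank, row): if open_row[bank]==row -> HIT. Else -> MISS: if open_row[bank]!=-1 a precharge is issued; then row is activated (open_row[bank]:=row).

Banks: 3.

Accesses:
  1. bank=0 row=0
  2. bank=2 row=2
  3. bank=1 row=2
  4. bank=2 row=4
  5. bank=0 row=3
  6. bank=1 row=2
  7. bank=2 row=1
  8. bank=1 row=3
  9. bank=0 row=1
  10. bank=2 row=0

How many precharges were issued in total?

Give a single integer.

Answer: 6

Derivation:
Acc 1: bank0 row0 -> MISS (open row0); precharges=0
Acc 2: bank2 row2 -> MISS (open row2); precharges=0
Acc 3: bank1 row2 -> MISS (open row2); precharges=0
Acc 4: bank2 row4 -> MISS (open row4); precharges=1
Acc 5: bank0 row3 -> MISS (open row3); precharges=2
Acc 6: bank1 row2 -> HIT
Acc 7: bank2 row1 -> MISS (open row1); precharges=3
Acc 8: bank1 row3 -> MISS (open row3); precharges=4
Acc 9: bank0 row1 -> MISS (open row1); precharges=5
Acc 10: bank2 row0 -> MISS (open row0); precharges=6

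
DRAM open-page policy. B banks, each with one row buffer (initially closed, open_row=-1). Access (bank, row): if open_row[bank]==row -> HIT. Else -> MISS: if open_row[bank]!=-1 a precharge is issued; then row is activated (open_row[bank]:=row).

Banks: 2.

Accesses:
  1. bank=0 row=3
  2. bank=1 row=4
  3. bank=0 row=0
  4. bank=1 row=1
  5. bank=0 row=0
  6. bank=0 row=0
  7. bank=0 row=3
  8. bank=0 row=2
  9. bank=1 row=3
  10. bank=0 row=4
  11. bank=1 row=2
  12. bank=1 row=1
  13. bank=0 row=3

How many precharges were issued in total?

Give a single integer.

Answer: 9

Derivation:
Acc 1: bank0 row3 -> MISS (open row3); precharges=0
Acc 2: bank1 row4 -> MISS (open row4); precharges=0
Acc 3: bank0 row0 -> MISS (open row0); precharges=1
Acc 4: bank1 row1 -> MISS (open row1); precharges=2
Acc 5: bank0 row0 -> HIT
Acc 6: bank0 row0 -> HIT
Acc 7: bank0 row3 -> MISS (open row3); precharges=3
Acc 8: bank0 row2 -> MISS (open row2); precharges=4
Acc 9: bank1 row3 -> MISS (open row3); precharges=5
Acc 10: bank0 row4 -> MISS (open row4); precharges=6
Acc 11: bank1 row2 -> MISS (open row2); precharges=7
Acc 12: bank1 row1 -> MISS (open row1); precharges=8
Acc 13: bank0 row3 -> MISS (open row3); precharges=9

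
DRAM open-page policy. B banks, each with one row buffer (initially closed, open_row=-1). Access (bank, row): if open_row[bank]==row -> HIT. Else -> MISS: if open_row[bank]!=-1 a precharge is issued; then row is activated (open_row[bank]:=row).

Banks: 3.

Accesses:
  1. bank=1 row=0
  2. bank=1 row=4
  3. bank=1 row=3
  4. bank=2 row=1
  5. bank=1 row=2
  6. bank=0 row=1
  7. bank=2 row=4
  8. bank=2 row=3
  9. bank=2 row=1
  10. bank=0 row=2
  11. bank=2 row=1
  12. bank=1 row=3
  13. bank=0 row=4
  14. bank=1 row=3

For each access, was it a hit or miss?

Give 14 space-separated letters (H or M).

Answer: M M M M M M M M M M H M M H

Derivation:
Acc 1: bank1 row0 -> MISS (open row0); precharges=0
Acc 2: bank1 row4 -> MISS (open row4); precharges=1
Acc 3: bank1 row3 -> MISS (open row3); precharges=2
Acc 4: bank2 row1 -> MISS (open row1); precharges=2
Acc 5: bank1 row2 -> MISS (open row2); precharges=3
Acc 6: bank0 row1 -> MISS (open row1); precharges=3
Acc 7: bank2 row4 -> MISS (open row4); precharges=4
Acc 8: bank2 row3 -> MISS (open row3); precharges=5
Acc 9: bank2 row1 -> MISS (open row1); precharges=6
Acc 10: bank0 row2 -> MISS (open row2); precharges=7
Acc 11: bank2 row1 -> HIT
Acc 12: bank1 row3 -> MISS (open row3); precharges=8
Acc 13: bank0 row4 -> MISS (open row4); precharges=9
Acc 14: bank1 row3 -> HIT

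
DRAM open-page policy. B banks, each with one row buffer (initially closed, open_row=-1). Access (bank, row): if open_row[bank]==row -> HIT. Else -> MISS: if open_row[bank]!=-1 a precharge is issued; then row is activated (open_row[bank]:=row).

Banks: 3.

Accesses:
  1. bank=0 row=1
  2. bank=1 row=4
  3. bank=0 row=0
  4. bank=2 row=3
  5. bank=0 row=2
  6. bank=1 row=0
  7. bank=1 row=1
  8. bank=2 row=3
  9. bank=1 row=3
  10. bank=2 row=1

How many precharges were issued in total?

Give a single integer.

Answer: 6

Derivation:
Acc 1: bank0 row1 -> MISS (open row1); precharges=0
Acc 2: bank1 row4 -> MISS (open row4); precharges=0
Acc 3: bank0 row0 -> MISS (open row0); precharges=1
Acc 4: bank2 row3 -> MISS (open row3); precharges=1
Acc 5: bank0 row2 -> MISS (open row2); precharges=2
Acc 6: bank1 row0 -> MISS (open row0); precharges=3
Acc 7: bank1 row1 -> MISS (open row1); precharges=4
Acc 8: bank2 row3 -> HIT
Acc 9: bank1 row3 -> MISS (open row3); precharges=5
Acc 10: bank2 row1 -> MISS (open row1); precharges=6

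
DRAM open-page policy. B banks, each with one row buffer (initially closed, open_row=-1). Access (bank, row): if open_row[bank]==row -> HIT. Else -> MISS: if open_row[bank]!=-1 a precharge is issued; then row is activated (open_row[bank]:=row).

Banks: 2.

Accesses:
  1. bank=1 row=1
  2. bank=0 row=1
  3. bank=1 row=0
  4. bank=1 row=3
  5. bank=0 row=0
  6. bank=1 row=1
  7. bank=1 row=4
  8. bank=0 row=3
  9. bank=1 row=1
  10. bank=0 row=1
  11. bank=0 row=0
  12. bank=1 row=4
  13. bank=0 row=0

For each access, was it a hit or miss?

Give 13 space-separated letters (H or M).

Acc 1: bank1 row1 -> MISS (open row1); precharges=0
Acc 2: bank0 row1 -> MISS (open row1); precharges=0
Acc 3: bank1 row0 -> MISS (open row0); precharges=1
Acc 4: bank1 row3 -> MISS (open row3); precharges=2
Acc 5: bank0 row0 -> MISS (open row0); precharges=3
Acc 6: bank1 row1 -> MISS (open row1); precharges=4
Acc 7: bank1 row4 -> MISS (open row4); precharges=5
Acc 8: bank0 row3 -> MISS (open row3); precharges=6
Acc 9: bank1 row1 -> MISS (open row1); precharges=7
Acc 10: bank0 row1 -> MISS (open row1); precharges=8
Acc 11: bank0 row0 -> MISS (open row0); precharges=9
Acc 12: bank1 row4 -> MISS (open row4); precharges=10
Acc 13: bank0 row0 -> HIT

Answer: M M M M M M M M M M M M H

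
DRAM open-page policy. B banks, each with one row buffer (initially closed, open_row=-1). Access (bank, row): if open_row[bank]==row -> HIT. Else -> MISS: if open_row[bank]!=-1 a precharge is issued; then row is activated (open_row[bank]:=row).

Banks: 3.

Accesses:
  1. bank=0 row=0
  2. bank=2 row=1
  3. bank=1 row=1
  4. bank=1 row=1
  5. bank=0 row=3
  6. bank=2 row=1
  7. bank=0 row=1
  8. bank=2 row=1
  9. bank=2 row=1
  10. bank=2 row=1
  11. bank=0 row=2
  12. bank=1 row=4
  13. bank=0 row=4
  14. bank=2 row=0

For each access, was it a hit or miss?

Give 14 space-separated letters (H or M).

Answer: M M M H M H M H H H M M M M

Derivation:
Acc 1: bank0 row0 -> MISS (open row0); precharges=0
Acc 2: bank2 row1 -> MISS (open row1); precharges=0
Acc 3: bank1 row1 -> MISS (open row1); precharges=0
Acc 4: bank1 row1 -> HIT
Acc 5: bank0 row3 -> MISS (open row3); precharges=1
Acc 6: bank2 row1 -> HIT
Acc 7: bank0 row1 -> MISS (open row1); precharges=2
Acc 8: bank2 row1 -> HIT
Acc 9: bank2 row1 -> HIT
Acc 10: bank2 row1 -> HIT
Acc 11: bank0 row2 -> MISS (open row2); precharges=3
Acc 12: bank1 row4 -> MISS (open row4); precharges=4
Acc 13: bank0 row4 -> MISS (open row4); precharges=5
Acc 14: bank2 row0 -> MISS (open row0); precharges=6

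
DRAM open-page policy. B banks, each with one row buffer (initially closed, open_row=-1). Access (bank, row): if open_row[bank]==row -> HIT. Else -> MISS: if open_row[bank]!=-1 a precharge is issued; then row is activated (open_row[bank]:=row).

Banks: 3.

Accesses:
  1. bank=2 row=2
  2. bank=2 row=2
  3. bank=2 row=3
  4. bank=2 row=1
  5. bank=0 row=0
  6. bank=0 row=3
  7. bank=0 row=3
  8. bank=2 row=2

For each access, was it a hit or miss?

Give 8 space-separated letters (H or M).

Acc 1: bank2 row2 -> MISS (open row2); precharges=0
Acc 2: bank2 row2 -> HIT
Acc 3: bank2 row3 -> MISS (open row3); precharges=1
Acc 4: bank2 row1 -> MISS (open row1); precharges=2
Acc 5: bank0 row0 -> MISS (open row0); precharges=2
Acc 6: bank0 row3 -> MISS (open row3); precharges=3
Acc 7: bank0 row3 -> HIT
Acc 8: bank2 row2 -> MISS (open row2); precharges=4

Answer: M H M M M M H M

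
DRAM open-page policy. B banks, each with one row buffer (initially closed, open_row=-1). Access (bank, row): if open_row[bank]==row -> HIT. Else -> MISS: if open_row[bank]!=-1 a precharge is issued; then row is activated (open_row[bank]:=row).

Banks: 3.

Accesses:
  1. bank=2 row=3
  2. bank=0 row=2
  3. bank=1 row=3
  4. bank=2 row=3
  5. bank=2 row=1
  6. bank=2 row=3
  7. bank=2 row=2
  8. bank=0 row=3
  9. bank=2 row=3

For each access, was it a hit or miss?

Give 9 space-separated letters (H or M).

Answer: M M M H M M M M M

Derivation:
Acc 1: bank2 row3 -> MISS (open row3); precharges=0
Acc 2: bank0 row2 -> MISS (open row2); precharges=0
Acc 3: bank1 row3 -> MISS (open row3); precharges=0
Acc 4: bank2 row3 -> HIT
Acc 5: bank2 row1 -> MISS (open row1); precharges=1
Acc 6: bank2 row3 -> MISS (open row3); precharges=2
Acc 7: bank2 row2 -> MISS (open row2); precharges=3
Acc 8: bank0 row3 -> MISS (open row3); precharges=4
Acc 9: bank2 row3 -> MISS (open row3); precharges=5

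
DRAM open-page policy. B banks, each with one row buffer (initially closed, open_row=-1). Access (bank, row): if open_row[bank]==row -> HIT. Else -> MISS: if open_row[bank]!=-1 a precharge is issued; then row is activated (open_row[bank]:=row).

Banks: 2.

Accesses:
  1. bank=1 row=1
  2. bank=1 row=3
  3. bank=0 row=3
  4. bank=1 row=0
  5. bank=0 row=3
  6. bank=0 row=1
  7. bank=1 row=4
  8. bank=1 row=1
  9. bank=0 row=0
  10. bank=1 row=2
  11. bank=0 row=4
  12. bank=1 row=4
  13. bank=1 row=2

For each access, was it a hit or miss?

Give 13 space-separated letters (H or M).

Acc 1: bank1 row1 -> MISS (open row1); precharges=0
Acc 2: bank1 row3 -> MISS (open row3); precharges=1
Acc 3: bank0 row3 -> MISS (open row3); precharges=1
Acc 4: bank1 row0 -> MISS (open row0); precharges=2
Acc 5: bank0 row3 -> HIT
Acc 6: bank0 row1 -> MISS (open row1); precharges=3
Acc 7: bank1 row4 -> MISS (open row4); precharges=4
Acc 8: bank1 row1 -> MISS (open row1); precharges=5
Acc 9: bank0 row0 -> MISS (open row0); precharges=6
Acc 10: bank1 row2 -> MISS (open row2); precharges=7
Acc 11: bank0 row4 -> MISS (open row4); precharges=8
Acc 12: bank1 row4 -> MISS (open row4); precharges=9
Acc 13: bank1 row2 -> MISS (open row2); precharges=10

Answer: M M M M H M M M M M M M M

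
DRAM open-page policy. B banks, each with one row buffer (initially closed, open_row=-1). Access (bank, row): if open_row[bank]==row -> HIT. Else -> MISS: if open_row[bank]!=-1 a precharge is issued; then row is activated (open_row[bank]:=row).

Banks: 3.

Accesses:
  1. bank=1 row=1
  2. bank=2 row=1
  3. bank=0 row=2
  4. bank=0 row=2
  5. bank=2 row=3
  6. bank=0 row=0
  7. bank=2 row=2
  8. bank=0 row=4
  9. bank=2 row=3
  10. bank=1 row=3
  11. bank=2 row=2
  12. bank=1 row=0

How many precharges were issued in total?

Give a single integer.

Answer: 8

Derivation:
Acc 1: bank1 row1 -> MISS (open row1); precharges=0
Acc 2: bank2 row1 -> MISS (open row1); precharges=0
Acc 3: bank0 row2 -> MISS (open row2); precharges=0
Acc 4: bank0 row2 -> HIT
Acc 5: bank2 row3 -> MISS (open row3); precharges=1
Acc 6: bank0 row0 -> MISS (open row0); precharges=2
Acc 7: bank2 row2 -> MISS (open row2); precharges=3
Acc 8: bank0 row4 -> MISS (open row4); precharges=4
Acc 9: bank2 row3 -> MISS (open row3); precharges=5
Acc 10: bank1 row3 -> MISS (open row3); precharges=6
Acc 11: bank2 row2 -> MISS (open row2); precharges=7
Acc 12: bank1 row0 -> MISS (open row0); precharges=8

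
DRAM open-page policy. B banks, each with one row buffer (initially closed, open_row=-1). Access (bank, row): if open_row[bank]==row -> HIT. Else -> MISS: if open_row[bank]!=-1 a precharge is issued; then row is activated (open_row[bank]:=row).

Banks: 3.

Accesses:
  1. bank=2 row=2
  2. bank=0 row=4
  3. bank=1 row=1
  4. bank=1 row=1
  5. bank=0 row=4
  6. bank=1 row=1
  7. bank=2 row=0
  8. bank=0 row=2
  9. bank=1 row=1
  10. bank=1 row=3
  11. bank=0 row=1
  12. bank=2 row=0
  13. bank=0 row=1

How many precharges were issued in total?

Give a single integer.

Acc 1: bank2 row2 -> MISS (open row2); precharges=0
Acc 2: bank0 row4 -> MISS (open row4); precharges=0
Acc 3: bank1 row1 -> MISS (open row1); precharges=0
Acc 4: bank1 row1 -> HIT
Acc 5: bank0 row4 -> HIT
Acc 6: bank1 row1 -> HIT
Acc 7: bank2 row0 -> MISS (open row0); precharges=1
Acc 8: bank0 row2 -> MISS (open row2); precharges=2
Acc 9: bank1 row1 -> HIT
Acc 10: bank1 row3 -> MISS (open row3); precharges=3
Acc 11: bank0 row1 -> MISS (open row1); precharges=4
Acc 12: bank2 row0 -> HIT
Acc 13: bank0 row1 -> HIT

Answer: 4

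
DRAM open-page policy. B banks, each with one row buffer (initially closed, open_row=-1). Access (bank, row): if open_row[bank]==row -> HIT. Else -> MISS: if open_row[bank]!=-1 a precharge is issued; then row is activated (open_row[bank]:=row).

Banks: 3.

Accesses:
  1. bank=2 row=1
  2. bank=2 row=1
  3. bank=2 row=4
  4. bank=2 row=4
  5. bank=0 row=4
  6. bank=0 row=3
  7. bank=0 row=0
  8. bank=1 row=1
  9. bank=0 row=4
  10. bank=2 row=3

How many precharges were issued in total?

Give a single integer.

Acc 1: bank2 row1 -> MISS (open row1); precharges=0
Acc 2: bank2 row1 -> HIT
Acc 3: bank2 row4 -> MISS (open row4); precharges=1
Acc 4: bank2 row4 -> HIT
Acc 5: bank0 row4 -> MISS (open row4); precharges=1
Acc 6: bank0 row3 -> MISS (open row3); precharges=2
Acc 7: bank0 row0 -> MISS (open row0); precharges=3
Acc 8: bank1 row1 -> MISS (open row1); precharges=3
Acc 9: bank0 row4 -> MISS (open row4); precharges=4
Acc 10: bank2 row3 -> MISS (open row3); precharges=5

Answer: 5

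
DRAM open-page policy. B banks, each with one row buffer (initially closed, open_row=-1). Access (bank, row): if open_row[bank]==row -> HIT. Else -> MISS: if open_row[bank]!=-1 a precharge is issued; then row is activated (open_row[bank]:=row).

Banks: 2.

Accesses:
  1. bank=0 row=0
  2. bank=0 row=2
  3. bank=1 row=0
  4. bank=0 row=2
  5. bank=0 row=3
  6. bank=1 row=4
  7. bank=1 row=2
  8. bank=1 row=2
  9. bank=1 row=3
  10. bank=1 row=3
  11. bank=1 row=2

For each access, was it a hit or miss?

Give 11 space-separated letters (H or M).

Acc 1: bank0 row0 -> MISS (open row0); precharges=0
Acc 2: bank0 row2 -> MISS (open row2); precharges=1
Acc 3: bank1 row0 -> MISS (open row0); precharges=1
Acc 4: bank0 row2 -> HIT
Acc 5: bank0 row3 -> MISS (open row3); precharges=2
Acc 6: bank1 row4 -> MISS (open row4); precharges=3
Acc 7: bank1 row2 -> MISS (open row2); precharges=4
Acc 8: bank1 row2 -> HIT
Acc 9: bank1 row3 -> MISS (open row3); precharges=5
Acc 10: bank1 row3 -> HIT
Acc 11: bank1 row2 -> MISS (open row2); precharges=6

Answer: M M M H M M M H M H M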